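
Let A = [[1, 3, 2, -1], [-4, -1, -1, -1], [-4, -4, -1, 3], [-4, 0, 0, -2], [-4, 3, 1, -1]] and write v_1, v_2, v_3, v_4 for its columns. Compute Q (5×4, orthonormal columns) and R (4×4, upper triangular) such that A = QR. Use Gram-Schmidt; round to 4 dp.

v_1 = (1, -4, -4, -4, -4); ‖v_1‖ = 8.0623, so e_1 = (0.1240, -0.4961, -0.4961, -0.4961, -0.4961).
e_1·v_2 = 0.1240·3 + (-0.4961)·(-1) + (-0.4961)·(-4) + (-0.4961)·0 + (-0.4961)·3 = 1.3644.
u_2 = v_2 − 1.3644·e_1 = (2.8308, -0.3231, -3.3231, 0.6769, 3.6769).
‖u_2‖ = 5.7566, so e_2 = (0.4917, -0.0561, -0.5773, 0.1176, 0.6387).
e_1·v_3 = 0.1240·2 + (-0.4961)·(-1) + (-0.4961)·(-1) + (-0.4961)·0 + (-0.4961)·1 = 0.7442; e_2·v_3 = 0.4917·2 + (-0.0561)·(-1) + (-0.5773)·(-1) + 0.1176·0 + 0.6387·1 = 2.2556.
u_3 = v_3 − 0.7442·e_1 − 2.2556·e_2 = (0.7985, -0.5042, 0.6713, 0.1040, -0.0715).
‖u_3‖ = 1.1655, so e_3 = (0.6851, -0.4326, 0.5760, 0.0892, -0.0613).
e_1·v_4 = 0.1240·(-1) + (-0.4961)·(-1) + (-0.4961)·3 + (-0.4961)·(-2) + (-0.4961)·(-1) = 0.3721; e_2·v_4 = 0.4917·(-1) + (-0.0561)·(-1) + (-0.5773)·3 + 0.1176·(-2) + 0.6387·(-1) = -3.0413; e_3·v_4 = 0.6851·(-1) + (-0.4326)·(-1) + 0.5760·3 + 0.0892·(-2) + (-0.0613)·(-1) = 1.3583.
u_4 = v_4 − 0.3721·e_1 + 3.0413·e_2 − 1.3583·e_3 = (-0.4812, -0.3985, 0.6466, -1.5789, 1.2105).
‖u_4‖ = 2.1833, so e_4 = (-0.2204, -0.1825, 0.2962, -0.7232, 0.5544).

Q = [[0.1240, 0.4917, 0.6851, -0.2204], [-0.4961, -0.0561, -0.4326, -0.1825], [-0.4961, -0.5773, 0.5760, 0.2962], [-0.4961, 0.1176, 0.0892, -0.7232], [-0.4961, 0.6387, -0.0613, 0.5544]], R = [[8.0623, 1.3644, 0.7442, 0.3721], [0.0000, 5.7566, 2.2556, -3.0413], [0.0000, 0.0000, 1.1655, 1.3583], [0.0000, 0.0000, 0.0000, 2.1833]]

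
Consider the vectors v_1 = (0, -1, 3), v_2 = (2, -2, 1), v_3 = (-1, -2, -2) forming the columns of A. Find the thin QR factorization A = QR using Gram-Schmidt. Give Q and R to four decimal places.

Q = [[0.0000, 0.7845, -0.6202], [-0.3162, -0.5883, -0.7442], [0.9487, -0.1961, -0.2481]], R = [[3.1623, 1.5811, -1.2649], [0.0000, 2.5495, 0.7845], [0.0000, 0.0000, 2.6047]]

e_1 = v_1/‖v_1‖ = (0, -1, 3)/3.1623 = (0.0000, -0.3162, 0.9487).
r_{12} = e_1·v_2 = 1.5811.
u_2 = v_2 − 1.5811·e_1 = (2.0000, -1.5000, -0.5000).
‖u_2‖ = 2.5495, so e_2 = (0.7845, -0.5883, -0.1961).
r_{13} = e_1·v_3 = -1.2649; r_{23} = e_2·v_3 = 0.7845.
u_3 = v_3 + 1.2649·e_1 − 0.7845·e_2 = (-1.6154, -1.9385, -0.6462).
‖u_3‖ = 2.6047, so e_3 = (-0.6202, -0.7442, -0.2481).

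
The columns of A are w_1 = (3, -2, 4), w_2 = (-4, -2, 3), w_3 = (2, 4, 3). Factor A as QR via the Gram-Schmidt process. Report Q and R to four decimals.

Q = [[0.5571, -0.8275, -0.0696], [-0.3714, -0.3233, 0.8704], [0.7428, 0.4590, 0.4874]], R = [[5.3852, 0.7428, 1.8570], [0.0000, 5.3337, -1.5710], [0.0000, 0.0000, 4.8045]]

w_1 = (3, -2, 4); ‖w_1‖ = 5.3852, so q_1 = (0.5571, -0.3714, 0.7428).
q_1·w_2 = 0.5571·(-4) + (-0.3714)·(-2) + 0.7428·3 = 0.7428.
u_2 = w_2 − 0.7428·q_1 = (-4.4138, -1.7241, 2.4483).
‖u_2‖ = 5.3337, so q_2 = (-0.8275, -0.3233, 0.4590).
q_1·w_3 = 0.5571·2 + (-0.3714)·4 + 0.7428·3 = 1.8570; q_2·w_3 = (-0.8275)·2 + (-0.3233)·4 + 0.4590·3 = -1.5710.
u_3 = w_3 − 1.8570·q_1 + 1.5710·q_2 = (-0.3345, 4.1818, 2.3418).
‖u_3‖ = 4.8045, so q_3 = (-0.0696, 0.8704, 0.4874).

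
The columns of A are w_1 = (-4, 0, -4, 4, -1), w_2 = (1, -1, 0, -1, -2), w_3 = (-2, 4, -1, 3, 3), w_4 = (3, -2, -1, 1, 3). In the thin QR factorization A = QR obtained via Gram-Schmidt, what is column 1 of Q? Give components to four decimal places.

w_1 = (-4, 0, -4, 4, -1); ‖w_1‖ = 7.0000, so e_1 = (-0.5714, 0.0000, -0.5714, 0.5714, -0.1429).

e_1 = (-0.5714, 0.0000, -0.5714, 0.5714, -0.1429)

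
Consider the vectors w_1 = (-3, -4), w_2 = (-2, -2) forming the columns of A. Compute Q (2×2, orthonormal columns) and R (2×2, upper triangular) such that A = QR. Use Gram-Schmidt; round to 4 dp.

Q = [[-0.6000, -0.8000], [-0.8000, 0.6000]], R = [[5.0000, 2.8000], [0.0000, 0.4000]]

w_1 = (-3, -4); ‖w_1‖ = 5.0000, so e_1 = (-0.6000, -0.8000).
e_1·w_2 = (-0.6000)·(-2) + (-0.8000)·(-2) = 2.8000.
u_2 = w_2 − 2.8000·e_1 = (-0.3200, 0.2400).
‖u_2‖ = 0.4000, so e_2 = (-0.8000, 0.6000).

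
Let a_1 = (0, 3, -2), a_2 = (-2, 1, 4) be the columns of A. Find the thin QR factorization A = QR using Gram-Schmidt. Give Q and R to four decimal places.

a_1 = (0, 3, -2); ‖a_1‖ = 3.6056, so e_1 = (0.0000, 0.8321, -0.5547).
e_1·a_2 = 0.0000·(-2) + 0.8321·1 + (-0.5547)·4 = -1.3868.
u_2 = a_2 + 1.3868·e_1 = (-2.0000, 2.1538, 3.2308).
‖u_2‖ = 4.3677, so e_2 = (-0.4579, 0.4931, 0.7397).

Q = [[0.0000, -0.4579], [0.8321, 0.4931], [-0.5547, 0.7397]], R = [[3.6056, -1.3868], [0.0000, 4.3677]]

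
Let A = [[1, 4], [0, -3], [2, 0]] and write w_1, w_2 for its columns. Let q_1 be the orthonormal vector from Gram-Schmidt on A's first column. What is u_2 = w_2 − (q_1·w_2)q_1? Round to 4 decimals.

w_1 = (1, 0, 2); ‖w_1‖ = 2.2361, so q_1 = (0.4472, 0.0000, 0.8944).
q_1·w_2 = 0.4472·4 + 0.0000·(-3) + 0.8944·0 = 1.7889.
u_2 = w_2 − 1.7889·q_1 = (3.2000, -3.0000, -1.6000).

u_2 = (3.2000, -3.0000, -1.6000)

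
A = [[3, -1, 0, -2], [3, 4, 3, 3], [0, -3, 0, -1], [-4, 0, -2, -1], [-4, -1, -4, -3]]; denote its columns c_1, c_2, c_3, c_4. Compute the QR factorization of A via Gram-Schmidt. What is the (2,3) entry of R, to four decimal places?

c_1 = (3, 3, 0, -4, -4); ‖c_1‖ = 7.0711, so q_1 = (0.4243, 0.4243, 0.0000, -0.5657, -0.5657).
q_1·c_2 = 0.4243·(-1) + 0.4243·4 + 0.0000·(-3) + (-0.5657)·0 + (-0.5657)·(-1) = 1.8385.
u_2 = c_2 − 1.8385·q_1 = (-1.7800, 3.2200, -3.0000, 1.0400, 0.0400).
‖u_2‖ = 4.8600, so q_2 = (-0.3663, 0.6625, -0.6173, 0.2140, 0.0082).
r_{23} = q_2·c_3 = 1.5267.

r_{23} = 1.5267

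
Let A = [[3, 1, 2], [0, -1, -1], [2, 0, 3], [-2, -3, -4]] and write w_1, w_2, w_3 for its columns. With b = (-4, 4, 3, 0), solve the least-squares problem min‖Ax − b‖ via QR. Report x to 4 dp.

x = (-1.7324, -2.3521, 2.2310)

w_1 = (3, 0, 2, -2); ‖w_1‖ = 4.1231, so q_1 = (0.7276, 0.0000, 0.4851, -0.4851).
q_1·w_2 = 0.7276·1 + 0.0000·(-1) + 0.4851·0 + (-0.4851)·(-3) = 2.1828.
u_2 = w_2 − 2.1828·q_1 = (-0.5882, -1.0000, -1.0588, -1.9412).
‖u_2‖ = 2.4971, so q_2 = (-0.2356, -0.4005, -0.4240, -0.7774).
q_1·w_3 = 0.7276·2 + 0.0000·(-1) + 0.4851·3 + (-0.4851)·(-4) = 4.8507; q_2·w_3 = (-0.2356)·2 + (-0.4005)·(-1) + (-0.4240)·3 + (-0.7774)·(-4) = 1.7668.
u_3 = w_3 − 4.8507·q_1 − 1.7668·q_2 = (-1.1132, -0.2925, 1.3962, -0.2736).
‖u_3‖ = 1.8300, so q_3 = (-0.6083, -0.1598, 0.7629, -0.1495).
Qᵀb = (-1.4552, -1.9317, 4.0828).
Back-substitute: x_3 = 4.0828/1.8300 = 2.2310.
x_2 = (-1.9317 − 1.7668·2.2310)/2.4971 = -2.3521.
x_1 = (-1.4552 − 2.1828·(-2.3521) − 4.8507·2.2310)/4.1231 = -1.7324.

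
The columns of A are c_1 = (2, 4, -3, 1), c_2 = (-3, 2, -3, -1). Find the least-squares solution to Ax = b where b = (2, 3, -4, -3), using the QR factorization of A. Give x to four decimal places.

c_1 = (2, 4, -3, 1); ‖c_1‖ = 5.4772, so e_1 = (0.3651, 0.7303, -0.5477, 0.1826).
e_1·c_2 = 0.3651·(-3) + 0.7303·2 + (-0.5477)·(-3) + 0.1826·(-1) = 1.8257.
u_2 = c_2 − 1.8257·e_1 = (-3.6667, 0.6667, -2.0000, -1.3333).
‖u_2‖ = 4.4347, so e_2 = (-0.8268, 0.1503, -0.4510, -0.3007).
Qᵀb = (4.5644, 1.5033).
Back-substitute: x_2 = 1.5033/4.4347 = 0.3390.
x_1 = (4.5644 − 1.8257·0.3390)/5.4772 = 0.7203.

x = (0.7203, 0.3390)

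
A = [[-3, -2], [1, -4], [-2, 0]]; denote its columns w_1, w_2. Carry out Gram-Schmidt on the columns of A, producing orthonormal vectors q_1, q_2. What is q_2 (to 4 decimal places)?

q_2 = (-0.3539, -0.9331, 0.0643)

w_1 = (-3, 1, -2); ‖w_1‖ = 3.7417, so q_1 = (-0.8018, 0.2673, -0.5345).
q_1·w_2 = (-0.8018)·(-2) + 0.2673·(-4) + (-0.5345)·0 = 0.5345.
u_2 = w_2 − 0.5345·q_1 = (-1.5714, -4.1429, 0.2857).
‖u_2‖ = 4.4401, so q_2 = (-0.3539, -0.9331, 0.0643).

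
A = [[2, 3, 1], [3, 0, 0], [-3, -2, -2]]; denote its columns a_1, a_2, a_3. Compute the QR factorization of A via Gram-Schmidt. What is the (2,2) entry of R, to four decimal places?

a_1 = (2, 3, -3); ‖a_1‖ = 4.6904, so e_1 = (0.4264, 0.6396, -0.6396).
e_1·a_2 = 0.4264·3 + 0.6396·0 + (-0.6396)·(-2) = 2.5584.
u_2 = a_2 − 2.5584·e_1 = (1.9091, -1.6364, -0.3636).
r_{22} = ‖u_2‖ = 2.5406.

r_{22} = 2.5406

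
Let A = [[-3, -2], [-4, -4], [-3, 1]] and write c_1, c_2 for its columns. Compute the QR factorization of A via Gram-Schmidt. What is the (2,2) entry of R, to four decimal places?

r_{22} = 3.2222

c_1 = (-3, -4, -3); ‖c_1‖ = 5.8310, so q_1 = (-0.5145, -0.6860, -0.5145).
q_1·c_2 = (-0.5145)·(-2) + (-0.6860)·(-4) + (-0.5145)·1 = 3.2585.
u_2 = c_2 − 3.2585·q_1 = (-0.3235, -1.7647, 2.6765).
r_{22} = ‖u_2‖ = 3.2222.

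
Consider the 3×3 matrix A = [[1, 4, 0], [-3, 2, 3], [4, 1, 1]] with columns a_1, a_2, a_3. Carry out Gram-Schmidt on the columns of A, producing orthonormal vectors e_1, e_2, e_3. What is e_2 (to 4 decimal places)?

a_1 = (1, -3, 4); ‖a_1‖ = 5.0990, so e_1 = (0.1961, -0.5883, 0.7845).
e_1·a_2 = 0.1961·4 + (-0.5883)·2 + 0.7845·1 = 0.3922.
u_2 = a_2 − 0.3922·e_1 = (3.9231, 2.2308, 0.6923).
‖u_2‖ = 4.5658, so e_2 = (0.8592, 0.4886, 0.1516).

e_2 = (0.8592, 0.4886, 0.1516)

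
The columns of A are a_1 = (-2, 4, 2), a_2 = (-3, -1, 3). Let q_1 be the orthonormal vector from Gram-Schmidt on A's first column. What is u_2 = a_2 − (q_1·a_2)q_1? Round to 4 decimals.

u_2 = (-2.3333, -2.3333, 2.3333)

a_1 = (-2, 4, 2); ‖a_1‖ = 4.8990, so q_1 = (-0.4082, 0.8165, 0.4082).
q_1·a_2 = (-0.4082)·(-3) + 0.8165·(-1) + 0.4082·3 = 1.6330.
u_2 = a_2 − 1.6330·q_1 = (-2.3333, -2.3333, 2.3333).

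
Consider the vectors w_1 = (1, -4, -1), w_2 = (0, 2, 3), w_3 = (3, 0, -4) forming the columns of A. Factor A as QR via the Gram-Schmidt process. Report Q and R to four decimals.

e_1 = w_1/‖w_1‖ = (1, -4, -1)/4.2426 = (0.2357, -0.9428, -0.2357).
r_{12} = e_1·w_2 = -2.5927.
u_2 = w_2 + 2.5927·e_1 = (0.6111, -0.4444, 2.3889).
‖u_2‖ = 2.5055, so e_2 = (0.2439, -0.1774, 0.9534).
r_{13} = e_1·w_3 = 1.6499; r_{23} = e_2·w_3 = -3.0820.
u_3 = w_3 − 1.6499·e_1 + 3.0820·e_2 = (3.3628, 1.0088, -0.6726).
‖u_3‖ = 3.5747, so e_3 = (0.9407, 0.2822, -0.1881).

Q = [[0.2357, 0.2439, 0.9407], [-0.9428, -0.1774, 0.2822], [-0.2357, 0.9534, -0.1881]], R = [[4.2426, -2.5927, 1.6499], [0.0000, 2.5055, -3.0820], [0.0000, 0.0000, 3.5747]]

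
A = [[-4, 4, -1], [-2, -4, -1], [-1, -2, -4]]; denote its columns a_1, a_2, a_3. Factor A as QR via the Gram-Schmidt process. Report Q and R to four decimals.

a_1 = (-4, -2, -1); ‖a_1‖ = 4.5826, so e_1 = (-0.8729, -0.4364, -0.2182).
e_1·a_2 = (-0.8729)·4 + (-0.4364)·(-4) + (-0.2182)·(-2) = -1.3093.
u_2 = a_2 + 1.3093·e_1 = (2.8571, -4.5714, -2.2857).
‖u_2‖ = 5.8554, so e_2 = (0.4880, -0.7807, -0.3904).
e_1·a_3 = (-0.8729)·(-1) + (-0.4364)·(-1) + (-0.2182)·(-4) = 2.1822; e_2·a_3 = 0.4880·(-1) + (-0.7807)·(-1) + (-0.3904)·(-4) = 1.8542.
u_3 = a_3 − 2.1822·e_1 − 1.8542·e_2 = (0.0000, 1.4000, -2.8000).
‖u_3‖ = 3.1305, so e_3 = (0.0000, 0.4472, -0.8944).

Q = [[-0.8729, 0.4880, 0.0000], [-0.4364, -0.7807, 0.4472], [-0.2182, -0.3904, -0.8944]], R = [[4.5826, -1.3093, 2.1822], [0.0000, 5.8554, 1.8542], [0.0000, 0.0000, 3.1305]]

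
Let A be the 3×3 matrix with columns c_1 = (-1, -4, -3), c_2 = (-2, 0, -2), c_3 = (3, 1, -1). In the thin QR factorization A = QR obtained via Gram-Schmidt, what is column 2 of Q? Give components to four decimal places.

q_2 = (-0.7191, 0.5230, -0.4576)

q_1 = c_1/‖c_1‖ = (-1, -4, -3)/5.0990 = (-0.1961, -0.7845, -0.5883).
r_{12} = q_1·c_2 = 1.5689.
u_2 = c_2 − 1.5689·q_1 = (-1.6923, 1.2308, -1.0769).
‖u_2‖ = 2.3534, so q_2 = (-0.7191, 0.5230, -0.4576).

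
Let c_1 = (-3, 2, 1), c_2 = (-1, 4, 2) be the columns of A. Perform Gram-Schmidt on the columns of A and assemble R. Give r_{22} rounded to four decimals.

e_1 = c_1/‖c_1‖ = (-3, 2, 1)/3.7417 = (-0.8018, 0.5345, 0.2673).
r_{12} = e_1·c_2 = 3.4744.
u_2 = c_2 − 3.4744·e_1 = (1.7857, 2.1429, 1.0714).
r_{22} = ‖u_2‖ = 2.9881.

r_{22} = 2.9881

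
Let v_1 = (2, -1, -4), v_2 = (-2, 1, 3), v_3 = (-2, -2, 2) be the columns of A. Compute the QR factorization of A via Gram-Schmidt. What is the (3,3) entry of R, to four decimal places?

r_{33} = 2.6833

v_1 = (2, -1, -4); ‖v_1‖ = 4.5826, so e_1 = (0.4364, -0.2182, -0.8729).
e_1·v_2 = 0.4364·(-2) + (-0.2182)·1 + (-0.8729)·3 = -3.7097.
u_2 = v_2 + 3.7097·e_1 = (-0.3810, 0.1905, -0.2381).
‖u_2‖ = 0.4880, so e_2 = (-0.7807, 0.3904, -0.4880).
e_1·v_3 = 0.4364·(-2) + (-0.2182)·(-2) + (-0.8729)·2 = -2.1822; e_2·v_3 = (-0.7807)·(-2) + 0.3904·(-2) + (-0.4880)·2 = -0.1952.
u_3 = v_3 + 2.1822·e_1 + 0.1952·e_2 = (-1.2000, -2.4000, 0.0000).
r_{33} = ‖u_3‖ = 2.6833.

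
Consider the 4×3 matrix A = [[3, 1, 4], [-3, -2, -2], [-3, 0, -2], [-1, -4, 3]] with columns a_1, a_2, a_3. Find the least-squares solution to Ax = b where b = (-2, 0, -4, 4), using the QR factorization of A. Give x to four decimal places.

x = (2.4157, -2.6370, -1.4933)

a_1 = (3, -3, -3, -1); ‖a_1‖ = 5.2915, so e_1 = (0.5669, -0.5669, -0.5669, -0.1890).
e_1·a_2 = 0.5669·1 + (-0.5669)·(-2) + (-0.5669)·0 + (-0.1890)·(-4) = 2.4568.
u_2 = a_2 − 2.4568·e_1 = (-0.3929, -0.6071, 1.3929, -3.5357).
‖u_2‖ = 3.8684, so e_2 = (-0.1016, -0.1570, 0.3601, -0.9140).
e_1·a_3 = 0.5669·4 + (-0.5669)·(-2) + (-0.5669)·(-2) + (-0.1890)·3 = 3.9686; e_2·a_3 = (-0.1016)·4 + (-0.1570)·(-2) + 0.3601·(-2) + (-0.9140)·3 = -3.5545.
u_3 = a_3 − 3.9686·e_1 + 3.5545·e_2 = (1.3890, -0.3079, 1.5298, 0.5012).
‖u_3‖ = 2.1484, so e_3 = (0.6465, -0.1433, 0.7121, 0.2333).
Qᵀb = (0.3780, -4.8932, -3.2082).
Back-substitute: x_3 = -3.2082/2.1484 = -1.4933.
x_2 = (-4.8932 + 3.5545·(-1.4933))/3.8684 = -2.6370.
x_1 = (0.3780 − 2.4568·(-2.6370) − 3.9686·(-1.4933))/5.2915 = 2.4157.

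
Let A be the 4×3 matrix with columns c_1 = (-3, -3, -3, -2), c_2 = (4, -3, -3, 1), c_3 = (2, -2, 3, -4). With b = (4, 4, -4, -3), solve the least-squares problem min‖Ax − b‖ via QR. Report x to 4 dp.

x = (-0.2458, 0.4001, -0.0196)

e_1 = c_1/‖c_1‖ = (-3, -3, -3, -2)/5.5678 = (-0.5388, -0.5388, -0.5388, -0.3592).
r_{12} = e_1·c_2 = 0.7184.
u_2 = c_2 − 0.7184·e_1 = (4.3871, -2.6129, -2.6129, 1.2581).
‖u_2‖ = 5.8723, so e_2 = (0.7471, -0.4450, -0.4450, 0.2142).
r_{13} = e_1·c_3 = -0.1796; r_{23} = e_2·c_3 = 0.1923.
u_3 = c_3 + 0.1796·e_1 − 0.1923·e_2 = (1.7596, -2.0112, 2.9888, -4.1057).
‖u_3‖ = 5.7385, so e_3 = (0.3066, -0.3505, 0.5208, -0.7155).
Qᵀb = (-1.0776, 2.3456, -0.1123).
Back-substitute: x_3 = -0.1123/5.7385 = -0.0196.
x_2 = (2.3456 − 0.1923·(-0.0196))/5.8723 = 0.4001.
x_1 = (-1.0776 − 0.7184·0.4001 + 0.1796·(-0.0196))/5.5678 = -0.2458.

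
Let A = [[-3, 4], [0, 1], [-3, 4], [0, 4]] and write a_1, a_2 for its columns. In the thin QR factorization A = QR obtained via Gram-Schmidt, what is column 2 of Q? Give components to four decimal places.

q_2 = (0.0000, 0.2425, 0.0000, 0.9701)

a_1 = (-3, 0, -3, 0); ‖a_1‖ = 4.2426, so q_1 = (-0.7071, 0.0000, -0.7071, 0.0000).
q_1·a_2 = (-0.7071)·4 + 0.0000·1 + (-0.7071)·4 + 0.0000·4 = -5.6569.
u_2 = a_2 + 5.6569·q_1 = (0.0000, 1.0000, 0.0000, 4.0000).
‖u_2‖ = 4.1231, so q_2 = (0.0000, 0.2425, 0.0000, 0.9701).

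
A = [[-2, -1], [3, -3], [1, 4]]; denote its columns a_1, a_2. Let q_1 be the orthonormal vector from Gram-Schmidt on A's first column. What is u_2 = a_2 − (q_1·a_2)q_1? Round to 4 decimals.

u_2 = (-1.4286, -2.3571, 4.2143)

a_1 = (-2, 3, 1); ‖a_1‖ = 3.7417, so q_1 = (-0.5345, 0.8018, 0.2673).
q_1·a_2 = (-0.5345)·(-1) + 0.8018·(-3) + 0.2673·4 = -0.8018.
u_2 = a_2 + 0.8018·q_1 = (-1.4286, -2.3571, 4.2143).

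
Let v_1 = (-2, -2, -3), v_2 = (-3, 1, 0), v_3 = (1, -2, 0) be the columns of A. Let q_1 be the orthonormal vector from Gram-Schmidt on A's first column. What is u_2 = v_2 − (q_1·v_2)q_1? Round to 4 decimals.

v_1 = (-2, -2, -3); ‖v_1‖ = 4.1231, so q_1 = (-0.4851, -0.4851, -0.7276).
q_1·v_2 = (-0.4851)·(-3) + (-0.4851)·1 + (-0.7276)·0 = 0.9701.
u_2 = v_2 − 0.9701·q_1 = (-2.5294, 1.4706, 0.7059).

u_2 = (-2.5294, 1.4706, 0.7059)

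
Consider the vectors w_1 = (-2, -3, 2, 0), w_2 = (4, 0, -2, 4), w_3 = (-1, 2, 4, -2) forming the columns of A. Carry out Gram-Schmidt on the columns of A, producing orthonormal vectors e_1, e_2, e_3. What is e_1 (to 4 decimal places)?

w_1 = (-2, -3, 2, 0); ‖w_1‖ = 4.1231, so e_1 = (-0.4851, -0.7276, 0.4851, 0.0000).

e_1 = (-0.4851, -0.7276, 0.4851, 0.0000)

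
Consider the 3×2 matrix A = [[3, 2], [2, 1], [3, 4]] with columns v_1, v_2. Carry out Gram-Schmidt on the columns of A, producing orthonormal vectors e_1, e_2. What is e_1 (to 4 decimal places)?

v_1 = (3, 2, 3); ‖v_1‖ = 4.6904, so e_1 = (0.6396, 0.4264, 0.6396).

e_1 = (0.6396, 0.4264, 0.6396)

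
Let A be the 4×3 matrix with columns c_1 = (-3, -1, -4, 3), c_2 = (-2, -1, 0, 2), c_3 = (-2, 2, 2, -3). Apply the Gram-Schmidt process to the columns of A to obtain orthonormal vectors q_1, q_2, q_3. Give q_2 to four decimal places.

c_1 = (-3, -1, -4, 3); ‖c_1‖ = 5.9161, so q_1 = (-0.5071, -0.1690, -0.6761, 0.5071).
q_1·c_2 = (-0.5071)·(-2) + (-0.1690)·(-1) + (-0.6761)·0 + 0.5071·2 = 2.1974.
u_2 = c_2 − 2.1974·q_1 = (-0.8857, -0.6286, 1.4857, 0.8857).
‖u_2‖ = 2.0424, so q_2 = (-0.4337, -0.3078, 0.7274, 0.4337).

q_2 = (-0.4337, -0.3078, 0.7274, 0.4337)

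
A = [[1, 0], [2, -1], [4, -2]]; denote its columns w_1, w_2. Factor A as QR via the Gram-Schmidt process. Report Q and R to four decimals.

w_1 = (1, 2, 4); ‖w_1‖ = 4.5826, so e_1 = (0.2182, 0.4364, 0.8729).
e_1·w_2 = 0.2182·0 + 0.4364·(-1) + 0.8729·(-2) = -2.1822.
u_2 = w_2 + 2.1822·e_1 = (0.4762, -0.0476, -0.0952).
‖u_2‖ = 0.4880, so e_2 = (0.9759, -0.0976, -0.1952).

Q = [[0.2182, 0.9759], [0.4364, -0.0976], [0.8729, -0.1952]], R = [[4.5826, -2.1822], [0.0000, 0.4880]]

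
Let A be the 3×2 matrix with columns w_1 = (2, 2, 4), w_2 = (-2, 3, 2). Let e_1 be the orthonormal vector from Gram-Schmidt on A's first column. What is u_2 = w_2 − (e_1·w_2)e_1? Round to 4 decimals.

u_2 = (-2.8333, 2.1667, 0.3333)

w_1 = (2, 2, 4); ‖w_1‖ = 4.8990, so e_1 = (0.4082, 0.4082, 0.8165).
e_1·w_2 = 0.4082·(-2) + 0.4082·3 + 0.8165·2 = 2.0412.
u_2 = w_2 − 2.0412·e_1 = (-2.8333, 2.1667, 0.3333).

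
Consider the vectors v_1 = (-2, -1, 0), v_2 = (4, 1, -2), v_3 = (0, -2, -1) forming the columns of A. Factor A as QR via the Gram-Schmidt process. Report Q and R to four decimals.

v_1 = (-2, -1, 0); ‖v_1‖ = 2.2361, so q_1 = (-0.8944, -0.4472, 0.0000).
q_1·v_2 = (-0.8944)·4 + (-0.4472)·1 + 0.0000·(-2) = -4.0249.
u_2 = v_2 + 4.0249·q_1 = (0.4000, -0.8000, -2.0000).
‖u_2‖ = 2.1909, so q_2 = (0.1826, -0.3651, -0.9129).
q_1·v_3 = (-0.8944)·0 + (-0.4472)·(-2) + 0.0000·(-1) = 0.8944; q_2·v_3 = 0.1826·0 + (-0.3651)·(-2) + (-0.9129)·(-1) = 1.6432.
u_3 = v_3 − 0.8944·q_1 − 1.6432·q_2 = (0.5000, -1.0000, 0.5000).
‖u_3‖ = 1.2247, so q_3 = (0.4082, -0.8165, 0.4082).

Q = [[-0.8944, 0.1826, 0.4082], [-0.4472, -0.3651, -0.8165], [0.0000, -0.9129, 0.4082]], R = [[2.2361, -4.0249, 0.8944], [0.0000, 2.1909, 1.6432], [0.0000, 0.0000, 1.2247]]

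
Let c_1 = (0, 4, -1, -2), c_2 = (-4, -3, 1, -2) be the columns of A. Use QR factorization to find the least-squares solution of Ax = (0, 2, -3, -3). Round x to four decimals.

q_1 = c_1/‖c_1‖ = (0, 4, -1, -2)/4.5826 = (0.0000, 0.8729, -0.2182, -0.4364).
r_{12} = q_1·c_2 = -1.9640.
u_2 = c_2 + 1.9640·q_1 = (-4.0000, -1.2857, 0.5714, -2.8571).
‖u_2‖ = 5.1130, so q_2 = (-0.7823, -0.2515, 0.1118, -0.5588).
Qᵀb = (3.7097, 0.8382).
Back-substitute: x_2 = 0.8382/5.1130 = 0.1639.
x_1 = (3.7097 + 1.9640·0.1639)/4.5826 = 0.8798.

x = (0.8798, 0.1639)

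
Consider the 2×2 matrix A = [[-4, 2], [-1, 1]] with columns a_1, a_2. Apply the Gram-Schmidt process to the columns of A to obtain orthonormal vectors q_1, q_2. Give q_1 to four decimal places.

q_1 = (-0.9701, -0.2425)

q_1 = a_1/‖a_1‖ = (-4, -1)/4.1231 = (-0.9701, -0.2425).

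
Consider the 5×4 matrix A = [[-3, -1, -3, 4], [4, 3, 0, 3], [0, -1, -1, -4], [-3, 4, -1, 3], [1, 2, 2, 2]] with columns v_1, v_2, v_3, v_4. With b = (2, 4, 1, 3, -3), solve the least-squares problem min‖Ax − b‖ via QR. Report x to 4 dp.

x = (0.5404, 0.7858, -1.8663, -0.1838)

v_1 = (-3, 4, 0, -3, 1); ‖v_1‖ = 5.9161, so e_1 = (-0.5071, 0.6761, 0.0000, -0.5071, 0.1690).
e_1·v_2 = (-0.5071)·(-1) + 0.6761·3 + 0.0000·(-1) + (-0.5071)·4 + 0.1690·2 = 0.8452.
u_2 = v_2 − 0.8452·e_1 = (-0.5714, 2.4286, -1.0000, 4.4286, 1.8571).
‖u_2‖ = 5.5032, so e_2 = (-0.1038, 0.4413, -0.1817, 0.8047, 0.3375).
e_1·v_3 = (-0.5071)·(-3) + 0.6761·0 + 0.0000·(-1) + (-0.5071)·(-1) + 0.1690·2 = 2.3664; e_2·v_3 = (-0.1038)·(-3) + 0.4413·0 + (-0.1817)·(-1) + 0.8047·(-1) + 0.3375·2 = 0.3634.
u_3 = v_3 − 2.3664·e_1 − 0.3634·e_2 = (-1.7623, -1.7604, -0.9340, -0.0925, 1.4774).
‖u_3‖ = 3.0443, so e_3 = (-0.5789, -0.5782, -0.3068, -0.0304, 0.4853).
e_1·v_4 = (-0.5071)·4 + 0.6761·3 + 0.0000·(-4) + (-0.5071)·3 + 0.1690·2 = -1.1832; e_2·v_4 = (-0.1038)·4 + 0.4413·3 + (-0.1817)·(-4) + 0.8047·3 + 0.3375·2 = 4.7245; e_3·v_4 = (-0.5789)·4 + (-0.5782)·3 + (-0.3068)·(-4) + (-0.0304)·3 + 0.4853·2 = -1.9436.
u_4 = v_4 + 1.1832·e_1 − 4.7245·e_2 + 1.9436·e_3 = (2.7655, 0.5912, -3.7378, -1.4609, 1.5489).
‖u_4‖ = 5.1480, so e_4 = (0.5372, 0.1148, -0.7261, -0.2838, 0.3009).
Qᵀb = (-0.3381, 2.7776, -5.3245, -0.9463).
Back-substitute: x_4 = -0.9463/5.1480 = -0.1838.
x_3 = (-5.3245 + 1.9436·(-0.1838))/3.0443 = -1.8663.
x_2 = (2.7776 − 0.3634·(-1.8663) − 4.7245·(-0.1838))/5.5032 = 0.7858.
x_1 = (-0.3381 − 0.8452·0.7858 − 2.3664·(-1.8663) + 1.1832·(-0.1838))/5.9161 = 0.5404.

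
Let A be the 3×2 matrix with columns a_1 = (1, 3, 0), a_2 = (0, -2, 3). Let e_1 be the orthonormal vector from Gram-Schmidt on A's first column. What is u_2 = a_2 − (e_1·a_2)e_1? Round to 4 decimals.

u_2 = (0.6000, -0.2000, 3.0000)

e_1 = a_1/‖a_1‖ = (1, 3, 0)/3.1623 = (0.3162, 0.9487, 0.0000).
r_{12} = e_1·a_2 = -1.8974.
u_2 = a_2 + 1.8974·e_1 = (0.6000, -0.2000, 3.0000).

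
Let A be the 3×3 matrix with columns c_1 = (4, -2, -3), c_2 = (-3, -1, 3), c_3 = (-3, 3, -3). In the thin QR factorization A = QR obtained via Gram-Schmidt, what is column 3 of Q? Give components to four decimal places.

e_3 = (-0.6529, -0.2176, -0.7255)

e_1 = c_1/‖c_1‖ = (4, -2, -3)/5.3852 = (0.7428, -0.3714, -0.5571).
r_{12} = e_1·c_2 = -3.5282.
u_2 = c_2 + 3.5282·e_1 = (-0.3793, -2.3103, 1.0345).
‖u_2‖ = 2.5596, so e_2 = (-0.1482, -0.9026, 0.4042).
r_{13} = e_1·c_3 = -1.6713; r_{23} = e_2·c_3 = -3.4757.
u_3 = c_3 + 1.6713·e_1 + 3.4757·e_2 = (-2.2737, -0.7579, -2.5263).
‖u_3‖ = 3.4823, so e_3 = (-0.6529, -0.2176, -0.7255).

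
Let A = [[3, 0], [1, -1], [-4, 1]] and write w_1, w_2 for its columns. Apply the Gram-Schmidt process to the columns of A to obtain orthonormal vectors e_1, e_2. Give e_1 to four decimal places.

e_1 = (0.5883, 0.1961, -0.7845)

w_1 = (3, 1, -4); ‖w_1‖ = 5.0990, so e_1 = (0.5883, 0.1961, -0.7845).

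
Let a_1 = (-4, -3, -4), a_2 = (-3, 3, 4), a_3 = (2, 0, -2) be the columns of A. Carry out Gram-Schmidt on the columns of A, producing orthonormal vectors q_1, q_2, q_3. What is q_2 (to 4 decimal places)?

q_1 = a_1/‖a_1‖ = (-4, -3, -4)/6.4031 = (-0.6247, -0.4685, -0.6247).
r_{12} = q_1·a_2 = -2.0303.
u_2 = a_2 + 2.0303·q_1 = (-4.2683, 2.0488, 2.7317).
‖u_2‖ = 5.4661, so q_2 = (-0.7809, 0.3748, 0.4998).

q_2 = (-0.7809, 0.3748, 0.4998)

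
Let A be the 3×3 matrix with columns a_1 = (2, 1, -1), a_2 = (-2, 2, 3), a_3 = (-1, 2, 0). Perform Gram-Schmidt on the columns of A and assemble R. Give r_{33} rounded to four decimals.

q_1 = a_1/‖a_1‖ = (2, 1, -1)/2.4495 = (0.8165, 0.4082, -0.4082).
r_{12} = q_1·a_2 = -2.0412.
u_2 = a_2 + 2.0412·q_1 = (-0.3333, 2.8333, 2.1667).
‖u_2‖ = 3.5824, so q_2 = (-0.0930, 0.7909, 0.6048).
r_{13} = q_1·a_3 = 0.0000; r_{23} = q_2·a_3 = 1.6749.
u_3 = a_3 + 0.0000·q_1 − 1.6749·q_2 = (-0.8442, 0.6753, -1.0130).
r_{33} = ‖u_3‖ = 1.4815.

r_{33} = 1.4815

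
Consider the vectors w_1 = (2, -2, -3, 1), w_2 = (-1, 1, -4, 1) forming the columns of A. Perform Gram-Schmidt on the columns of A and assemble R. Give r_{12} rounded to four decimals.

w_1 = (2, -2, -3, 1); ‖w_1‖ = 4.2426, so q_1 = (0.4714, -0.4714, -0.7071, 0.2357).
r_{12} = q_1·w_2 = 2.1213.

r_{12} = 2.1213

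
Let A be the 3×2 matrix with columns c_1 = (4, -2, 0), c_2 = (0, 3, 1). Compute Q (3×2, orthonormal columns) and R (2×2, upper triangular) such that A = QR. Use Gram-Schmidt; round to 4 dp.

Q = [[0.8944, 0.4191], [-0.4472, 0.8381], [0.0000, 0.3492]], R = [[4.4721, -1.3416], [0.0000, 2.8636]]

c_1 = (4, -2, 0); ‖c_1‖ = 4.4721, so e_1 = (0.8944, -0.4472, 0.0000).
e_1·c_2 = 0.8944·0 + (-0.4472)·3 + 0.0000·1 = -1.3416.
u_2 = c_2 + 1.3416·e_1 = (1.2000, 2.4000, 1.0000).
‖u_2‖ = 2.8636, so e_2 = (0.4191, 0.8381, 0.3492).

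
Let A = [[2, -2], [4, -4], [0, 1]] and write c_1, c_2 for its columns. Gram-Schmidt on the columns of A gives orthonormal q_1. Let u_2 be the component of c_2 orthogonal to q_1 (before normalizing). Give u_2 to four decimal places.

c_1 = (2, 4, 0); ‖c_1‖ = 4.4721, so q_1 = (0.4472, 0.8944, 0.0000).
q_1·c_2 = 0.4472·(-2) + 0.8944·(-4) + 0.0000·1 = -4.4721.
u_2 = c_2 + 4.4721·q_1 = (0.0000, 0.0000, 1.0000).

u_2 = (0.0000, 0.0000, 1.0000)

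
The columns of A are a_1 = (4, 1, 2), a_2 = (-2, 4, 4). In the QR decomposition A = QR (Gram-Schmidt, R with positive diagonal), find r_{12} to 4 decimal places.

a_1 = (4, 1, 2); ‖a_1‖ = 4.5826, so e_1 = (0.8729, 0.2182, 0.4364).
r_{12} = e_1·a_2 = 0.8729.

r_{12} = 0.8729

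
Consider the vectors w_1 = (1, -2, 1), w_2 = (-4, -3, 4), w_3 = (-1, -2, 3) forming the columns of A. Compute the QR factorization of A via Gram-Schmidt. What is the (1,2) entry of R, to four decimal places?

r_{12} = 2.4495

w_1 = (1, -2, 1); ‖w_1‖ = 2.4495, so e_1 = (0.4082, -0.8165, 0.4082).
r_{12} = e_1·w_2 = 2.4495.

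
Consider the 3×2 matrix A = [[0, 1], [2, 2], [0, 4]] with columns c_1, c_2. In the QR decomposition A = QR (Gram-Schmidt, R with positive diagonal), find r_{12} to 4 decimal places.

q_1 = c_1/‖c_1‖ = (0, 2, 0)/2.0000 = (0.0000, 1.0000, 0.0000).
r_{12} = q_1·c_2 = 2.0000.

r_{12} = 2.0000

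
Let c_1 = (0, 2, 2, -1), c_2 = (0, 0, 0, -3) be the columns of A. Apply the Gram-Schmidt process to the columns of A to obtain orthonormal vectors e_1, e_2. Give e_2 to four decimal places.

e_2 = (0.0000, -0.2357, -0.2357, -0.9428)

c_1 = (0, 2, 2, -1); ‖c_1‖ = 3.0000, so e_1 = (0.0000, 0.6667, 0.6667, -0.3333).
e_1·c_2 = 0.0000·0 + 0.6667·0 + 0.6667·0 + (-0.3333)·(-3) = 1.0000.
u_2 = c_2 − 1.0000·e_1 = (0.0000, -0.6667, -0.6667, -2.6667).
‖u_2‖ = 2.8284, so e_2 = (0.0000, -0.2357, -0.2357, -0.9428).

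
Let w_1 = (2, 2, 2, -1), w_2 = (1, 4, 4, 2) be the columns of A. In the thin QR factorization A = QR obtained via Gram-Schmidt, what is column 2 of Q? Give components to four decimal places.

e_1 = w_1/‖w_1‖ = (2, 2, 2, -1)/3.6056 = (0.5547, 0.5547, 0.5547, -0.2774).
r_{12} = e_1·w_2 = 4.4376.
u_2 = w_2 − 4.4376·e_1 = (-1.4615, 1.5385, 1.5385, 3.2308).
‖u_2‖ = 4.1603, so e_2 = (-0.3513, 0.3698, 0.3698, 0.7766).

e_2 = (-0.3513, 0.3698, 0.3698, 0.7766)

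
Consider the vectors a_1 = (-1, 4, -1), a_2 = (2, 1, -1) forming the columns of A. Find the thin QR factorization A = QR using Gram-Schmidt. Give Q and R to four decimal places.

Q = [[-0.2357, 0.9239], [0.9428, 0.1421], [-0.2357, -0.3553]], R = [[4.2426, 0.7071], [0.0000, 2.3452]]

e_1 = a_1/‖a_1‖ = (-1, 4, -1)/4.2426 = (-0.2357, 0.9428, -0.2357).
r_{12} = e_1·a_2 = 0.7071.
u_2 = a_2 − 0.7071·e_1 = (2.1667, 0.3333, -0.8333).
‖u_2‖ = 2.3452, so e_2 = (0.9239, 0.1421, -0.3553).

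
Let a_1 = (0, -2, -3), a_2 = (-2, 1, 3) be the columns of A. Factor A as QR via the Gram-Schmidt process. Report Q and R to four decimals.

Q = [[0.0000, -0.9233], [-0.5547, -0.3196], [-0.8321, 0.2131]], R = [[3.6056, -3.0509], [0.0000, 2.1662]]

a_1 = (0, -2, -3); ‖a_1‖ = 3.6056, so q_1 = (0.0000, -0.5547, -0.8321).
q_1·a_2 = 0.0000·(-2) + (-0.5547)·1 + (-0.8321)·3 = -3.0509.
u_2 = a_2 + 3.0509·q_1 = (-2.0000, -0.6923, 0.4615).
‖u_2‖ = 2.1662, so q_2 = (-0.9233, -0.3196, 0.2131).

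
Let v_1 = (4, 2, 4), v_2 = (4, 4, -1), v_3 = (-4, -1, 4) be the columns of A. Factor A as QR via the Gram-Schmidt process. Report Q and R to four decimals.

Q = [[0.6667, 0.3800, -0.6412], [0.3333, 0.6175, 0.7125], [0.6667, -0.6887, 0.2850]], R = [[6.0000, 3.3333, -0.3333], [0.0000, 4.6786, -4.8923], [0.0000, 0.0000, 2.9924]]

v_1 = (4, 2, 4); ‖v_1‖ = 6.0000, so q_1 = (0.6667, 0.3333, 0.6667).
q_1·v_2 = 0.6667·4 + 0.3333·4 + 0.6667·(-1) = 3.3333.
u_2 = v_2 − 3.3333·q_1 = (1.7778, 2.8889, -3.2222).
‖u_2‖ = 4.6786, so q_2 = (0.3800, 0.6175, -0.6887).
q_1·v_3 = 0.6667·(-4) + 0.3333·(-1) + 0.6667·4 = -0.3333; q_2·v_3 = 0.3800·(-4) + 0.6175·(-1) + (-0.6887)·4 = -4.8923.
u_3 = v_3 + 0.3333·q_1 + 4.8923·q_2 = (-1.9188, 2.1320, 0.8528).
‖u_3‖ = 2.9924, so q_3 = (-0.6412, 0.7125, 0.2850).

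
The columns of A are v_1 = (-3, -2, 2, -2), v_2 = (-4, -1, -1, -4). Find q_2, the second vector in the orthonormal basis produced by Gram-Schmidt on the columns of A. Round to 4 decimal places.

q_1 = v_1/‖v_1‖ = (-3, -2, 2, -2)/4.5826 = (-0.6547, -0.4364, 0.4364, -0.4364).
r_{12} = q_1·v_2 = 4.3644.
u_2 = v_2 − 4.3644·q_1 = (-1.1429, 0.9048, -2.9048, -2.0952).
‖u_2‖ = 3.8668, so q_2 = (-0.2956, 0.2340, -0.7512, -0.5418).

q_2 = (-0.2956, 0.2340, -0.7512, -0.5418)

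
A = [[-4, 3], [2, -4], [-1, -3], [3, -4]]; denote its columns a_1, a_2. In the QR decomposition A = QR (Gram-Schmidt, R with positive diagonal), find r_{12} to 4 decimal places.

r_{12} = -5.2947

a_1 = (-4, 2, -1, 3); ‖a_1‖ = 5.4772, so q_1 = (-0.7303, 0.3651, -0.1826, 0.5477).
r_{12} = q_1·a_2 = -5.2947.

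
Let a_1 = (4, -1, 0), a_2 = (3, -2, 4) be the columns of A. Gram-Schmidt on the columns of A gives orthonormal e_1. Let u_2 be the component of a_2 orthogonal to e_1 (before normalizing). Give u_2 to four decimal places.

e_1 = a_1/‖a_1‖ = (4, -1, 0)/4.1231 = (0.9701, -0.2425, 0.0000).
r_{12} = e_1·a_2 = 3.3955.
u_2 = a_2 − 3.3955·e_1 = (-0.2941, -1.1765, 4.0000).

u_2 = (-0.2941, -1.1765, 4.0000)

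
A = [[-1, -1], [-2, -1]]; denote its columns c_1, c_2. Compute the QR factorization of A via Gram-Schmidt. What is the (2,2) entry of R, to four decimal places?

c_1 = (-1, -2); ‖c_1‖ = 2.2361, so e_1 = (-0.4472, -0.8944).
e_1·c_2 = (-0.4472)·(-1) + (-0.8944)·(-1) = 1.3416.
u_2 = c_2 − 1.3416·e_1 = (-0.4000, 0.2000).
r_{22} = ‖u_2‖ = 0.4472.

r_{22} = 0.4472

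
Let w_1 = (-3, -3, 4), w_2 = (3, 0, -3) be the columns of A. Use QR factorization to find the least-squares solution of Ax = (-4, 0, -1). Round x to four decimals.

w_1 = (-3, -3, 4); ‖w_1‖ = 5.8310, so e_1 = (-0.5145, -0.5145, 0.6860).
e_1·w_2 = (-0.5145)·3 + (-0.5145)·0 + 0.6860·(-3) = -3.6015.
u_2 = w_2 + 3.6015·e_1 = (1.1471, -1.8529, -0.5294).
‖u_2‖ = 2.2426, so e_2 = (0.5115, -0.8262, -0.2361).
Qᵀb = (1.3720, -1.8098).
Back-substitute: x_2 = -1.8098/2.2426 = -0.8070.
x_1 = (1.3720 + 3.6015·(-0.8070))/5.8310 = -0.2632.

x = (-0.2632, -0.8070)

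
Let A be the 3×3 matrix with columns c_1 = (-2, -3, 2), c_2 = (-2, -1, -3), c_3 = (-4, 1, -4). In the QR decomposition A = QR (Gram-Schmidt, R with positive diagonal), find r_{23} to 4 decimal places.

c_1 = (-2, -3, 2); ‖c_1‖ = 4.1231, so e_1 = (-0.4851, -0.7276, 0.4851).
e_1·c_2 = (-0.4851)·(-2) + (-0.7276)·(-1) + 0.4851·(-3) = 0.2425.
u_2 = c_2 − 0.2425·e_1 = (-1.8824, -0.8235, -3.1176).
‖u_2‖ = 3.7338, so e_2 = (-0.5041, -0.2206, -0.8350).
r_{23} = e_2·c_3 = 5.1359.

r_{23} = 5.1359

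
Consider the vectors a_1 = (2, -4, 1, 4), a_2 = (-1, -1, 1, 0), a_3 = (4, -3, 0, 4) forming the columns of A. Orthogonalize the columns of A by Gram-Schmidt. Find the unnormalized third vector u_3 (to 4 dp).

u_3 = (0.4020, -0.0686, 0.3333, -0.3529)

a_1 = (2, -4, 1, 4); ‖a_1‖ = 6.0828, so q_1 = (0.3288, -0.6576, 0.1644, 0.6576).
q_1·a_2 = 0.3288·(-1) + (-0.6576)·(-1) + 0.1644·1 + 0.6576·0 = 0.4932.
u_2 = a_2 − 0.4932·q_1 = (-1.1622, -0.6757, 0.9189, -0.3243).
‖u_2‖ = 1.6603, so q_2 = (-0.7000, -0.4069, 0.5534, -0.1953).
q_1·a_3 = 0.3288·4 + (-0.6576)·(-3) + 0.1644·0 + 0.6576·4 = 5.9184; q_2·a_3 = (-0.7000)·4 + (-0.4069)·(-3) + 0.5534·0 + (-0.1953)·4 = -2.3603.
u_3 = a_3 − 5.9184·q_1 + 2.3603·q_2 = (0.4020, -0.0686, 0.3333, -0.3529).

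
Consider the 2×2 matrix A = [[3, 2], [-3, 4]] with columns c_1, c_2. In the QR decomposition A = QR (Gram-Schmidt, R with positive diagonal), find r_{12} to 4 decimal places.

r_{12} = -1.4142

c_1 = (3, -3); ‖c_1‖ = 4.2426, so q_1 = (0.7071, -0.7071).
r_{12} = q_1·c_2 = -1.4142.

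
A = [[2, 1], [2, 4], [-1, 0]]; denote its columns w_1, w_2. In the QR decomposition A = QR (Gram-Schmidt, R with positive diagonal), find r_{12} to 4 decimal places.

q_1 = w_1/‖w_1‖ = (2, 2, -1)/3.0000 = (0.6667, 0.6667, -0.3333).
r_{12} = q_1·w_2 = 3.3333.

r_{12} = 3.3333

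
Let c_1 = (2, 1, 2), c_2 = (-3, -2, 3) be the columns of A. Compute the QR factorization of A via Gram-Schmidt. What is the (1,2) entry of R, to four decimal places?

r_{12} = -0.6667

c_1 = (2, 1, 2); ‖c_1‖ = 3.0000, so q_1 = (0.6667, 0.3333, 0.6667).
r_{12} = q_1·c_2 = -0.6667.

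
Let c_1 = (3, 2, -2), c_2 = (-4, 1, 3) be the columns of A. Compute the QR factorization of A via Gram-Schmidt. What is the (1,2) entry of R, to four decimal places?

r_{12} = -3.8806

c_1 = (3, 2, -2); ‖c_1‖ = 4.1231, so e_1 = (0.7276, 0.4851, -0.4851).
r_{12} = e_1·c_2 = -3.8806.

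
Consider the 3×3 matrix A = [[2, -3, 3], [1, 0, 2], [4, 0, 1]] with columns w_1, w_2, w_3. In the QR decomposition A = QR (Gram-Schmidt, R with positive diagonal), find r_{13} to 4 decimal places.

q_1 = w_1/‖w_1‖ = (2, 1, 4)/4.5826 = (0.4364, 0.2182, 0.8729).
r_{13} = q_1·w_3 = 2.6186.

r_{13} = 2.6186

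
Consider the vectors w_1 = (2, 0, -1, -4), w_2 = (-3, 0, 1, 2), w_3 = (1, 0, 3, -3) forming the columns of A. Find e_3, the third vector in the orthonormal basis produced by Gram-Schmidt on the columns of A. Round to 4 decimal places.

e_3 = (0.2408, 0.0000, 0.9631, -0.1204)

w_1 = (2, 0, -1, -4); ‖w_1‖ = 4.5826, so e_1 = (0.4364, 0.0000, -0.2182, -0.8729).
e_1·w_2 = 0.4364·(-3) + 0.0000·0 + (-0.2182)·1 + (-0.8729)·2 = -3.2733.
u_2 = w_2 + 3.2733·e_1 = (-1.5714, 0.0000, 0.2857, -0.8571).
‖u_2‖ = 1.8127, so e_2 = (-0.8669, 0.0000, 0.1576, -0.4729).
e_1·w_3 = 0.4364·1 + 0.0000·0 + (-0.2182)·3 + (-0.8729)·(-3) = 2.4004; e_2·w_3 = (-0.8669)·1 + 0.0000·0 + 0.1576·3 + (-0.4729)·(-3) = 1.0245.
u_3 = w_3 − 2.4004·e_1 − 1.0245·e_2 = (0.8406, 0.0000, 3.3623, -0.4203).
‖u_3‖ = 3.4912, so e_3 = (0.2408, 0.0000, 0.9631, -0.1204).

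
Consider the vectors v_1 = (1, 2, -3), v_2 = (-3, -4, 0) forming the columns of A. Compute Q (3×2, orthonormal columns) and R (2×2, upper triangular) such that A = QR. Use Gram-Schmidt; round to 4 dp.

Q = [[0.2673, -0.5475], [0.5345, -0.6005], [-0.8018, -0.5828]], R = [[3.7417, -2.9399], [0.0000, 4.0444]]

v_1 = (1, 2, -3); ‖v_1‖ = 3.7417, so q_1 = (0.2673, 0.5345, -0.8018).
q_1·v_2 = 0.2673·(-3) + 0.5345·(-4) + (-0.8018)·0 = -2.9399.
u_2 = v_2 + 2.9399·q_1 = (-2.2143, -2.4286, -2.3571).
‖u_2‖ = 4.0444, so q_2 = (-0.5475, -0.6005, -0.5828).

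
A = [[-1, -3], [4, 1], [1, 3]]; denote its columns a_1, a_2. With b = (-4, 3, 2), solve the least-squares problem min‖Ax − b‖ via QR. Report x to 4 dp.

x = (0.5455, 0.8182)

q_1 = a_1/‖a_1‖ = (-1, 4, 1)/4.2426 = (-0.2357, 0.9428, 0.2357).
r_{12} = q_1·a_2 = 2.3570.
u_2 = a_2 − 2.3570·q_1 = (-2.4444, -1.2222, 2.4444).
‖u_2‖ = 3.6667, so q_2 = (-0.6667, -0.3333, 0.6667).
Qᵀb = (4.2426, 3.0000).
Back-substitute: x_2 = 3.0000/3.6667 = 0.8182.
x_1 = (4.2426 − 2.3570·0.8182)/4.2426 = 0.5455.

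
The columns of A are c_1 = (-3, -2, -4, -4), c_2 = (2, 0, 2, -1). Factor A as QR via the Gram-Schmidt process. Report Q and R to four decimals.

e_1 = c_1/‖c_1‖ = (-3, -2, -4, -4)/6.7082 = (-0.4472, -0.2981, -0.5963, -0.5963).
r_{12} = e_1·c_2 = -1.4907.
u_2 = c_2 + 1.4907·e_1 = (1.3333, -0.4444, 1.1111, -1.8889).
‖u_2‖ = 2.6034, so e_2 = (0.5121, -0.1707, 0.4268, -0.7255).

Q = [[-0.4472, 0.5121], [-0.2981, -0.1707], [-0.5963, 0.4268], [-0.5963, -0.7255]], R = [[6.7082, -1.4907], [0.0000, 2.6034]]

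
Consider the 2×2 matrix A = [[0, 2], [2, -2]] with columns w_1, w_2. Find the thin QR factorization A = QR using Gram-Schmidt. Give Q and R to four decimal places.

Q = [[0.0000, 1.0000], [1.0000, 0.0000]], R = [[2.0000, -2.0000], [0.0000, 2.0000]]

w_1 = (0, 2); ‖w_1‖ = 2.0000, so q_1 = (0.0000, 1.0000).
q_1·w_2 = 0.0000·2 + 1.0000·(-2) = -2.0000.
u_2 = w_2 + 2.0000·q_1 = (2.0000, 0.0000).
‖u_2‖ = 2.0000, so q_2 = (1.0000, 0.0000).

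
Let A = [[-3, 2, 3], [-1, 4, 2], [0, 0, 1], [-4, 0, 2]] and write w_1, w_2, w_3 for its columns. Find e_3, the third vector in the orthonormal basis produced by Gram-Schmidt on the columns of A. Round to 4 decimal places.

w_1 = (-3, -1, 0, -4); ‖w_1‖ = 5.0990, so e_1 = (-0.5883, -0.1961, 0.0000, -0.7845).
e_1·w_2 = (-0.5883)·2 + (-0.1961)·4 + 0.0000·0 + (-0.7845)·0 = -1.9612.
u_2 = w_2 + 1.9612·e_1 = (0.8462, 3.6154, 0.0000, -1.5385).
‖u_2‖ = 4.0192, so e_2 = (0.2105, 0.8995, 0.0000, -0.3828).
e_1·w_3 = (-0.5883)·3 + (-0.1961)·2 + 0.0000·1 + (-0.7845)·2 = -3.7262; e_2·w_3 = 0.2105·3 + 0.8995·2 + 0.0000·1 + (-0.3828)·2 = 1.6651.
u_3 = w_3 + 3.7262·e_1 − 1.6651·e_2 = (0.4571, -0.2286, 1.0000, -0.2857).
‖u_3‖ = 1.1588, so e_3 = (0.3945, -0.1972, 0.8629, -0.2466).

e_3 = (0.3945, -0.1972, 0.8629, -0.2466)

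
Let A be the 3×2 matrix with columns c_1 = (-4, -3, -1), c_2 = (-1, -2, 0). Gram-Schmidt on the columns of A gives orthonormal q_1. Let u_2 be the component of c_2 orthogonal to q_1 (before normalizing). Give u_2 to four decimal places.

u_2 = (0.5385, -0.8462, 0.3846)

c_1 = (-4, -3, -1); ‖c_1‖ = 5.0990, so q_1 = (-0.7845, -0.5883, -0.1961).
q_1·c_2 = (-0.7845)·(-1) + (-0.5883)·(-2) + (-0.1961)·0 = 1.9612.
u_2 = c_2 − 1.9612·q_1 = (0.5385, -0.8462, 0.3846).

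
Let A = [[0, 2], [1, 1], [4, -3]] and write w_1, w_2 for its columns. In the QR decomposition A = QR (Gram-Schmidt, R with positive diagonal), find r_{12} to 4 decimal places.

e_1 = w_1/‖w_1‖ = (0, 1, 4)/4.1231 = (0.0000, 0.2425, 0.9701).
r_{12} = e_1·w_2 = -2.6679.

r_{12} = -2.6679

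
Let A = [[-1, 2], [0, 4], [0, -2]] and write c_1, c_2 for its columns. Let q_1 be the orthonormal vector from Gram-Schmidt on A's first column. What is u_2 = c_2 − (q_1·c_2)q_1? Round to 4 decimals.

u_2 = (0.0000, 4.0000, -2.0000)

q_1 = c_1/‖c_1‖ = (-1, 0, 0)/1.0000 = (-1.0000, 0.0000, 0.0000).
r_{12} = q_1·c_2 = -2.0000.
u_2 = c_2 + 2.0000·q_1 = (0.0000, 4.0000, -2.0000).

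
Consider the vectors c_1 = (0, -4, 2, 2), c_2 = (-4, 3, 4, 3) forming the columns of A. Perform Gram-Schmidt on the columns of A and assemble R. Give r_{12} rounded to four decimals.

r_{12} = 0.4082

c_1 = (0, -4, 2, 2); ‖c_1‖ = 4.8990, so e_1 = (0.0000, -0.8165, 0.4082, 0.4082).
r_{12} = e_1·c_2 = 0.4082.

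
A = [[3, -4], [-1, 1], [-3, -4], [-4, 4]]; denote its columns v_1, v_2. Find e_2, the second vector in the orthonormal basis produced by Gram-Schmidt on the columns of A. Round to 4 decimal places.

e_2 = (-0.3984, 0.0806, -0.8549, 0.3223)

e_1 = v_1/‖v_1‖ = (3, -1, -3, -4)/5.9161 = (0.5071, -0.1690, -0.5071, -0.6761).
r_{12} = e_1·v_2 = -2.8735.
u_2 = v_2 + 2.8735·e_1 = (-2.5429, 0.5143, -5.4571, 2.0571).
‖u_2‖ = 6.3830, so e_2 = (-0.3984, 0.0806, -0.8549, 0.3223).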